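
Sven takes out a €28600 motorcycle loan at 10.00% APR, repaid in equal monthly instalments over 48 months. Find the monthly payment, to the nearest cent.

At 10.00% the monthly rate is 0.0083333, so the payment is 28,600 × 0.0083333 / (1 − 1.0083333^−48) = €725.37.

€725.37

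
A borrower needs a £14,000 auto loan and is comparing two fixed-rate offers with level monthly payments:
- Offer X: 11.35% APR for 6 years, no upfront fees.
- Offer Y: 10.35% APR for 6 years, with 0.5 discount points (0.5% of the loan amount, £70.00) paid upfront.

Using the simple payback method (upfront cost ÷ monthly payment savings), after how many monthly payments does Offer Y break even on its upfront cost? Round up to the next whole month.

Offer X: monthly rate = 11.35%/12 = 0.0094583; payment = 14,000 × 0.0094583 / (1 − (1+0.0094583)^−72) = £268.99.
Offer Y: monthly rate = 10.35%/12 = 0.0086250; payment = 14,000 × 0.0086250 / (1 − (1+0.0086250)^−72) = £261.84.
Monthly savings = £268.99 − £261.84 = £7.15.
Break-even = £70.00 / £7.15 = 9.79 → 10 months.

10 months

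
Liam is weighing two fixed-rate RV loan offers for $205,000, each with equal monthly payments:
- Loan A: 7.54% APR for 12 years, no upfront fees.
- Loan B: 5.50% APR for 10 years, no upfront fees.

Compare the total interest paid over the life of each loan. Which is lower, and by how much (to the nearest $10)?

Loan A: monthly rate = 7.54%/12 = 0.0062833; payment = 205,000 × 0.0062833 / (1 − (1+0.0062833)^−144) = $2,167.65.
Total interest on Loan A = 144 × $2,167.65 − $205,000 = $107,141.60.
Loan B: at 5.50% the monthly rate is 0.0045833, so the payment is 205,000 × 0.0045833 / (1 − 1.0045833^−120) = $2,224.79.
Total interest on Loan B = 120 × $2,224.79 − $205,000 = $61,974.80.
Loan B is lower by $45,166.80.

Loan B by $45,170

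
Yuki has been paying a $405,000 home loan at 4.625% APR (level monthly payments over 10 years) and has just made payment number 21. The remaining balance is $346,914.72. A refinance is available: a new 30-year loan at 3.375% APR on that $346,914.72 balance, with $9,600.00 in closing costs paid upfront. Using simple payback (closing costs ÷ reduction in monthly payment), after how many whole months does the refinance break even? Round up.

Current payment = 405,000 × 4.625%/12 / (1 − (1+0.0038542)^−120) = $4,221.80.
Refinanced payment = 346,914.72 × 0.0028125 / (1 − (1+0.0028125)^−360) = $1,533.70.
Monthly savings = $4,221.80 − $1,533.70 = $2,688.10.
Break-even = $9,600.00 / $2,688.10 = 3.57 → 4 months.

4 months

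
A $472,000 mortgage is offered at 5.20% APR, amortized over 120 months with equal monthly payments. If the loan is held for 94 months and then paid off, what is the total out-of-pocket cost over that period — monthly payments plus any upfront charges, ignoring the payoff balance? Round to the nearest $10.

At 5.20% the monthly rate is 0.0043333, so the payment is 472,000 × 0.0043333 / (1 − 1.0043333^−120) = $5,052.56.
Total outlay = 94 × $5,052.56 = $474,940.64.

$474,940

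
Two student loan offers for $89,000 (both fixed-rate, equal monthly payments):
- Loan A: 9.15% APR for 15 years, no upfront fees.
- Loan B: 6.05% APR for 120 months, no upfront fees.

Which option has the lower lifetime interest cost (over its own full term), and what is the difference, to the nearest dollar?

Loan A: monthly rate = 9.15%/12 = 0.0076250; payment = 89,000 × 0.0076250 / (1 − (1+0.0076250)^−180) = $910.66.
Total interest on Loan A = 180 × $910.66 − $89,000 = $74,918.80.
Loan B: at 6.05% the monthly rate is 0.0050417, so the payment is 89,000 × 0.0050417 / (1 − 1.0050417^−120) = $990.32.
Total interest on Loan B = 120 × $990.32 − $89,000 = $29,838.40.
Loan B is lower by $45,080.40.

Loan B by $45,080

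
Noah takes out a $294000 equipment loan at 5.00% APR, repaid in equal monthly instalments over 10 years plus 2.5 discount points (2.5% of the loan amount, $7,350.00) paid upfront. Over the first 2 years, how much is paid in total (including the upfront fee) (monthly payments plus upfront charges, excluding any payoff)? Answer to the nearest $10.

At 5.00% the monthly rate is 0.0041667, so the payment is 294,000 × 0.0041667 / (1 − 1.0041667^−120) = $3,118.33.
Total outlay = 24 × $3,118.33 + $7,350.00 = $82,189.92.

$82,190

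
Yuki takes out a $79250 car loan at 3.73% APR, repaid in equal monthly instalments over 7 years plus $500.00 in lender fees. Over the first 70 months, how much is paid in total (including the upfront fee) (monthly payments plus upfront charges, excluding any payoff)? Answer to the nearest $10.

At 3.73% the monthly rate is 0.0031083, so the payment is 79,250 × 0.0031083 / (1 − 1.0031083^−84) = $1,073.43.
Total outlay = 70 × $1,073.43 + $500.00 = $75,640.10.

$75,640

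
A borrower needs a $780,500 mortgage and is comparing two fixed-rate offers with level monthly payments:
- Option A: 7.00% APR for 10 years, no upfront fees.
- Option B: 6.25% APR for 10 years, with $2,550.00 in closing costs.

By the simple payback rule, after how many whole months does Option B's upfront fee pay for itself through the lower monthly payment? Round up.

9 months

Option A: monthly rate = 7%/12 = 0.0058333; payment = 780,500 × 0.0058333 / (1 − (1+0.0058333)^−120) = $9,062.27.
Option B: at 6.25% the monthly rate is 0.0052083, so the payment is 780,500 × 0.0052083 / (1 − 1.0052083^−120) = $8,763.46.
Monthly savings = $9,062.27 − $8,763.46 = $298.81.
Break-even = $2,550.00 / $298.81 = 8.53 → 9 months.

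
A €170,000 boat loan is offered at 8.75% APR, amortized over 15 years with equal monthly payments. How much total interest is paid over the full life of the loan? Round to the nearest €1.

€135,831

Monthly rate = 8.75%/12 = 0.0072917; payment = 170,000 × 0.0072917 / (1 − (1+0.0072917)^−180) = €1,699.06.
Total paid = 180 × €1,699.06 = €305,830.80; interest = €305,830.80 − €170,000 = €135,830.80.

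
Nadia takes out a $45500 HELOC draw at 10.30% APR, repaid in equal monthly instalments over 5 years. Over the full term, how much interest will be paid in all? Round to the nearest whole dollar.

At 10.30% the monthly rate is 0.0085833, so the payment is 45,500 × 0.0085833 / (1 − 1.0085833^−60) = $973.47.
Total paid = 60 × $973.47 = $58,408.20; interest = $58,408.20 − $45,500 = $12,908.20.

$12,908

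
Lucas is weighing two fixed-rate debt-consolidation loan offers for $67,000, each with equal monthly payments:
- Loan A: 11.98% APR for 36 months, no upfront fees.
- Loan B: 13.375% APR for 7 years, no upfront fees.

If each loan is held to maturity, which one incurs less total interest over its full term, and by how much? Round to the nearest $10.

Loan A by $23,450

Loan A: monthly rate = 11.98%/12 = 0.0099833; payment = 67,000 × 0.0099833 / (1 − (1+0.0099833)^−36) = $2,224.72.
Total interest on Loan A = 36 × $2,224.72 − $67,000 = $13,089.92.
Loan B: at 13.375% the monthly rate is 0.0111458, so the payment is 67,000 × 0.0111458 / (1 − 1.0111458^−84) = $1,232.56.
Total interest on Loan B = 84 × $1,232.56 − $67,000 = $36,535.04.
Loan A is lower by $23,445.12.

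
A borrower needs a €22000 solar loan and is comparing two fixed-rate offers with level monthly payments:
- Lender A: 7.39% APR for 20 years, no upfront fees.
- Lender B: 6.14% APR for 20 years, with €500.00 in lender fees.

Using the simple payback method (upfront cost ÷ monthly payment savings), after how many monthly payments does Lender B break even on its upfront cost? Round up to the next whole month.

31 months

Lender A: monthly rate = 7.39%/12 = 0.0061583; payment = 22,000 × 0.0061583 / (1 − (1+0.0061583)^−240) = €175.75.
Lender B: at 6.14% the monthly rate is 0.0051167, so the payment is 22,000 × 0.0051167 / (1 − 1.0051167^−240) = €159.40.
Monthly savings = €175.75 − €159.40 = €16.35.
Break-even = €500.00 / €16.35 = 30.58 → 31 months.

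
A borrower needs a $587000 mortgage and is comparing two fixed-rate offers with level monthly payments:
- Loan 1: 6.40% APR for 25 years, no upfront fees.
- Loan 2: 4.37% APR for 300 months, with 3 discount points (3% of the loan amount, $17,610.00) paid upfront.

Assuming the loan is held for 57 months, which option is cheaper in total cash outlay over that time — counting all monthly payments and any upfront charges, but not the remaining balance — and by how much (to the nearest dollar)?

Loan 1: monthly rate = 6.4%/12 = 0.0053333; payment = 587,000 × 0.0053333 / (1 − (1+0.0053333)^−300) = $3,926.86.
Loan 2: monthly rate = 4.37%/12 = 0.0036417; payment = 587,000 × 0.0036417 / (1 − (1+0.0036417)^−300) = $3,219.57.
Over 57 months: Loan 1 costs 57 × $3,926.86 = $223,831.02; Loan 2 costs 57 × $3,219.57 + $17,610.00 = $201,125.49.
Loan 2 is cheaper by $223,831.02 − $201,125.49 = $22,705.53.

Loan 2 by $22,706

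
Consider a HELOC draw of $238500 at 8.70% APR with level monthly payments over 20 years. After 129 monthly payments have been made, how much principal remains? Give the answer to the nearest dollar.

With monthly rate i = 8.7%/12 = 0.0072500, the balance after k of n payments is P · [(1+i)^n − (1+i)^k] / [(1+i)^n − 1].
(1+0.0072500)^240 = 5.66169219 and (1+0.0072500)^129 = 2.53926842, so the balance is 238,500 × (5.66169219 − 2.53926842) / (5.66169219 − 1) = $159,748.44.

$159,748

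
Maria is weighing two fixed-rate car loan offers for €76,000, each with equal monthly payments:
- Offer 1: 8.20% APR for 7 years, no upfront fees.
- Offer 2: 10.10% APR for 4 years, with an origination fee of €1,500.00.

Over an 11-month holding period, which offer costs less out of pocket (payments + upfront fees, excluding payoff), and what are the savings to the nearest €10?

Offer 1: at 8.20% the monthly rate is 0.0068333, so the payment is 76,000 × 0.0068333 / (1 − 1.0068333^−84) = €1,192.14.
Offer 2: monthly rate = 10.1%/12 = 0.0084167; payment = 76,000 × 0.0084167 / (1 − (1+0.0084167)^−48) = €1,931.21.
Over 11 months: Offer 1 costs 11 × €1,192.14 = €13,113.54; Offer 2 costs 11 × €1,931.21 + €1,500.00 = €22,743.31.
Offer 1 is cheaper by €22,743.31 − €13,113.54 = €9,629.77.

Offer 1 by €9,630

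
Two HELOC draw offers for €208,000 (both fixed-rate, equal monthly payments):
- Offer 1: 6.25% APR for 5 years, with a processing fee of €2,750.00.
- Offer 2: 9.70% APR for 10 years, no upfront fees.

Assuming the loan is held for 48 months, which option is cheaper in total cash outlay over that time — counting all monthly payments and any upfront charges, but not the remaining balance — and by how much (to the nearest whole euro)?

Offer 2 by €66,645

Offer 1: monthly rate = 6.25%/12 = 0.0052083; payment = 208,000 × 0.0052083 / (1 − (1+0.0052083)^−60) = €4,045.45.
Offer 2: at 9.70% the monthly rate is 0.0080833, so the payment is 208,000 × 0.0080833 / (1 − 1.0080833^−120) = €2,714.30.
Over 48 months: Offer 1 costs 48 × €4,045.45 + €2,750.00 = €196,931.60; Offer 2 costs 48 × €2,714.30 = €130,286.40.
Offer 2 is cheaper by €196,931.60 − €130,286.40 = €66,645.20.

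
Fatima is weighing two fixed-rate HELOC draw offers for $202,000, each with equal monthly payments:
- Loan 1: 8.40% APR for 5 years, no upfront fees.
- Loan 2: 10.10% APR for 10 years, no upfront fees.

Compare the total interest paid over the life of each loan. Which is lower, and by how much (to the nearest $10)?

Loan 1: at 8.40% the monthly rate is 0.0070000, so the payment is 202,000 × 0.0070000 / (1 − 1.0070000^−60) = $4,134.61.
Total interest on Loan 1 = 60 × $4,134.61 − $202,000 = $46,076.60.
Loan 2: at 10.10% the monthly rate is 0.0084167, so the payment is 202,000 × 0.0084167 / (1 − 1.0084167^−120) = $2,680.64.
Total interest on Loan 2 = 120 × $2,680.64 − $202,000 = $119,676.80.
Loan 1 is lower by $73,600.20.

Loan 1 by $73,600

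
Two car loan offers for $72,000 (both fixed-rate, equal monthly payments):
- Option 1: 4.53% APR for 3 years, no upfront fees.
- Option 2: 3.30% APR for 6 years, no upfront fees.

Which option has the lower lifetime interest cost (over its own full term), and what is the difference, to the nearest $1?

Option 1 by $2,323

Option 1: monthly rate = 4.53%/12 = 0.0037750; payment = 72,000 × 0.0037750 / (1 − (1+0.0037750)^−36) = $2,142.74.
Total interest on Option 1 = 36 × $2,142.74 − $72,000 = $5,138.64.
Option 2: monthly rate = 3.3%/12 = 0.0027500; payment = 72,000 × 0.0027500 / (1 − (1+0.0027500)^−72) = $1,103.63.
Total interest on Option 2 = 72 × $1,103.63 − $72,000 = $7,461.36.
Option 1 is lower by $2,322.72.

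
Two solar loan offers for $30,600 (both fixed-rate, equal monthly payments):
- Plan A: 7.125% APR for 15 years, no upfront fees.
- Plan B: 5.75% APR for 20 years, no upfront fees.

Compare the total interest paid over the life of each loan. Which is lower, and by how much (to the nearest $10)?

Plan A by $1,670

Plan A: monthly rate = 7.125%/12 = 0.0059375; payment = 30,600 × 0.0059375 / (1 − (1+0.0059375)^−180) = $277.18.
Total interest on Plan A = 180 × $277.18 − $30,600 = $19,292.40.
Plan B: at 5.75% the monthly rate is 0.0047917, so the payment is 30,600 × 0.0047917 / (1 − 1.0047917^−240) = $214.84.
Total interest on Plan B = 240 × $214.84 − $30,600 = $20,961.60.
Plan A is lower by $1,669.20.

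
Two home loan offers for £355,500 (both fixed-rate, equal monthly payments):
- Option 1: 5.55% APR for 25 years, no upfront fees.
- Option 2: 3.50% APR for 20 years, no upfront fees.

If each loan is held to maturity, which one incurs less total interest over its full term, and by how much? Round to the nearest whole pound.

Option 2 by £163,291

Option 1: monthly rate = 5.55%/12 = 0.0046250; payment = 355,500 × 0.0046250 / (1 − (1+0.0046250)^−300) = £2,193.71.
Total interest on Option 1 = 300 × £2,193.71 − £355,500 = £302,613.00.
Option 2: monthly rate = 3.5%/12 = 0.0029167; payment = 355,500 × 0.0029167 / (1 − (1+0.0029167)^−240) = £2,061.76.
Total interest on Option 2 = 240 × £2,061.76 − £355,500 = £139,322.40.
Option 2 is lower by £163,290.60.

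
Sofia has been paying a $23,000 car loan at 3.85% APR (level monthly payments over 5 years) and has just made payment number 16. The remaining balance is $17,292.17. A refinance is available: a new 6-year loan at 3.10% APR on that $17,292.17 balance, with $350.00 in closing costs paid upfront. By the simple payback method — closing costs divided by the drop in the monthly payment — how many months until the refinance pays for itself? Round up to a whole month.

3 months

Current payment = 23,000 × 3.85%/12 / (1 − (1+0.0032083)^−60) = $422.02.
Refinanced payment = 17,292.17 × 0.0025833 / (1 − (1+0.0025833)^−72) = $263.51.
Monthly savings = $422.02 − $263.51 = $158.51.
Break-even = $350.00 / $158.51 = 2.21 → 3 months.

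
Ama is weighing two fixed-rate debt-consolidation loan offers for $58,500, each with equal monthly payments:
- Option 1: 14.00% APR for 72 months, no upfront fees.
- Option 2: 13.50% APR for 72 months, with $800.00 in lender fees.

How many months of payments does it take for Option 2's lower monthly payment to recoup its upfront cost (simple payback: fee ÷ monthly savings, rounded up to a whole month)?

Option 1: monthly rate = 14%/12 = 0.0116667; payment = 58,500 × 0.0116667 / (1 − (1+0.0116667)^−72) = $1,205.44.
Option 2: monthly rate = 13.5%/12 = 0.0112500; payment = 58,500 × 0.0112500 / (1 − (1+0.0112500)^−72) = $1,189.83.
Monthly savings = $1,205.44 − $1,189.83 = $15.61.
Break-even = $800.00 / $15.61 = 51.25 → 52 months.

52 months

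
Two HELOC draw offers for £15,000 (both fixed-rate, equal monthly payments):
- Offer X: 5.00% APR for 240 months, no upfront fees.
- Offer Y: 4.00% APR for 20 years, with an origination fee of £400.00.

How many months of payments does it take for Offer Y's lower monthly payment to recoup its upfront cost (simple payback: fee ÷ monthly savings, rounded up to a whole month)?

Offer X: at 5.00% the monthly rate is 0.0041667, so the payment is 15,000 × 0.0041667 / (1 − 1.0041667^−240) = £98.99.
Offer Y: at 4.00% the monthly rate is 0.0033333, so the payment is 15,000 × 0.0033333 / (1 − 1.0033333^−240) = £90.90.
Monthly savings = £98.99 − £90.90 = £8.09.
Break-even = £400.00 / £8.09 = 49.44 → 50 months.

50 months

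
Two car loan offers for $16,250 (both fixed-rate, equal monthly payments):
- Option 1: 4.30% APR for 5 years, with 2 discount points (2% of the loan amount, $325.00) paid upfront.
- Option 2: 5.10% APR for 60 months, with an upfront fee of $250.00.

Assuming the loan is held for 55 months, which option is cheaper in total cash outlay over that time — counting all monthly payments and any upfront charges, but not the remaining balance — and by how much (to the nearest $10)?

Option 1: monthly rate = 4.3%/12 = 0.0035833; payment = 16,250 × 0.0035833 / (1 − (1+0.0035833)^−60) = $301.47.
Option 2: monthly rate = 5.1%/12 = 0.0042500; payment = 16,250 × 0.0042500 / (1 − (1+0.0042500)^−60) = $307.40.
Over 55 months: Option 1 costs 55 × $301.47 + $325.00 = $16,905.85; Option 2 costs 55 × $307.40 + $250.00 = $17,157.00.
Option 1 is cheaper by $17,157.00 − $16,905.85 = $251.15.

Option 1 by $250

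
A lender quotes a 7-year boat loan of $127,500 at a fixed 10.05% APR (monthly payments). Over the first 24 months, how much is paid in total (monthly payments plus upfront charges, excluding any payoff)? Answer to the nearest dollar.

At 10.05% the monthly rate is 0.0083750, so the payment is 127,500 × 0.0083750 / (1 − 1.0083750^−84) = $2,119.95.
Total outlay = 24 × $2,119.95 = $50,878.80.

$50,879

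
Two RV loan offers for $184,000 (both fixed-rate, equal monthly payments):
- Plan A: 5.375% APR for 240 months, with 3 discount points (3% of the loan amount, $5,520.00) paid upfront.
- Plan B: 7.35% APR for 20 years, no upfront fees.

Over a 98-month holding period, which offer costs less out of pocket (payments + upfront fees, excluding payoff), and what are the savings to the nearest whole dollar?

Plan A: at 5.375% the monthly rate is 0.0044792, so the payment is 184,000 × 0.0044792 / (1 − 1.0044792^−240) = $1,252.76.
Plan B: monthly rate = 7.35%/12 = 0.0061250; payment = 184,000 × 0.0061250 / (1 − (1+0.0061250)^−240) = $1,465.46.
Over 98 months: Plan A costs 98 × $1,252.76 + $5,520.00 = $128,290.48; Plan B costs 98 × $1,465.46 = $143,615.08.
Plan A is cheaper by $143,615.08 − $128,290.48 = $15,324.60.

Plan A by $15,325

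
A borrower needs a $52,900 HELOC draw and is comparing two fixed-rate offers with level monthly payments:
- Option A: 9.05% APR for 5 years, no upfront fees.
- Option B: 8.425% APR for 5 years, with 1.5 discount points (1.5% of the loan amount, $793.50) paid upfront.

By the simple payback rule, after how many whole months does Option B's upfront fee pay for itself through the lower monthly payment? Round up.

Option A: at 9.05% the monthly rate is 0.0075417, so the payment is 52,900 × 0.0075417 / (1 − 1.0075417^−60) = $1,099.40.
Option B: at 8.425% the monthly rate is 0.0070208, so the payment is 52,900 × 0.0070208 / (1 − 1.0070208^−60) = $1,083.41.
Monthly savings = $1,099.40 − $1,083.41 = $15.99.
Break-even = $793.50 / $15.99 = 49.62 → 50 months.

50 months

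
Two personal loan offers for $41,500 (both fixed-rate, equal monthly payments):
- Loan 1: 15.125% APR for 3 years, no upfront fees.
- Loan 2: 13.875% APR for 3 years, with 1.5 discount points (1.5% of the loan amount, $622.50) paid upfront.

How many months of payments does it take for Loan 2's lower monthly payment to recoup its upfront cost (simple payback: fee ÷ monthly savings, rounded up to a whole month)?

Loan 1: monthly rate = 15.125%/12 = 0.0126042; payment = 41,500 × 0.0126042 / (1 − (1+0.0126042)^−36) = $1,441.15.
Loan 2: monthly rate = 13.875%/12 = 0.0115625; payment = 41,500 × 0.0115625 / (1 − (1+0.0115625)^−36) = $1,415.85.
Monthly savings = $1,441.15 − $1,415.85 = $25.30.
Break-even = $622.50 / $25.30 = 24.60 → 25 months.

25 months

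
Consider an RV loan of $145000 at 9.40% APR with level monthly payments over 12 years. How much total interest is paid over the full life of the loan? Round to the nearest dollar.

Monthly rate = 9.4%/12 = 0.0078333; payment = 145,000 × 0.0078333 / (1 − (1+0.0078333)^−144) = $1,682.98.
Total paid = 144 × $1,682.98 = $242,349.12; interest = $242,349.12 − $145,000 = $97,349.12.

$97,349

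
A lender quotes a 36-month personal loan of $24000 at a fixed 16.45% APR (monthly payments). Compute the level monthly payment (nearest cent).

Monthly rate = 16.45%/12 = 0.0137083; payment = 24,000 × 0.0137083 / (1 − (1+0.0137083)^−36) = $849.11.

$849.11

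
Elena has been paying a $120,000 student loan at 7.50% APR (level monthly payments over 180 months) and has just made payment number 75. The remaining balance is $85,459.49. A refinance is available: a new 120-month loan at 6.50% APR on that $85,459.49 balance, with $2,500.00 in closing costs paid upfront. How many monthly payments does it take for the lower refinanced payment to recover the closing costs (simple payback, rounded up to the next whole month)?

Current payment = 120,000 × 7.5%/12 / (1 − (1+0.0062500)^−180) = $1,112.41.
Refinanced payment = 85,459.49 × 0.0054167 / (1 − (1+0.0054167)^−120) = $970.38.
Monthly savings = $1,112.41 − $970.38 = $142.03.
Break-even = $2,500.00 / $142.03 = 17.60 → 18 months.

18 months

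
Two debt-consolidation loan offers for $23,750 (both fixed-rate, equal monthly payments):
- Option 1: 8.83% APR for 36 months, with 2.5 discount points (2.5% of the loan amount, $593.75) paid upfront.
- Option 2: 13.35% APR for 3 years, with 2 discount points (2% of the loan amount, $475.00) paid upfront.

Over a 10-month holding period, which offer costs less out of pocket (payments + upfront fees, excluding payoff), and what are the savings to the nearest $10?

Option 1 by $390

Option 1: at 8.83% the monthly rate is 0.0073583, so the payment is 23,750 × 0.0073583 / (1 − 1.0073583^−36) = $753.37.
Option 2: monthly rate = 13.35%/12 = 0.0111250; payment = 23,750 × 0.0111250 / (1 − (1+0.0111250)^−36) = $804.24.
Over 10 months: Option 1 costs 10 × $753.37 + $593.75 = $8,127.45; Option 2 costs 10 × $804.24 + $475.00 = $8,517.40.
Option 1 is cheaper by $8,517.40 − $8,127.45 = $389.95.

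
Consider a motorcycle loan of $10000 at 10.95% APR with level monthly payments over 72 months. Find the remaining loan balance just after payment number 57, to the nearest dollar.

$2,653

With monthly rate i = 10.95%/12 = 0.0091250, the balance after k of n payments is P · [(1+i)^n − (1+i)^k] / [(1+i)^n − 1].
(1+0.0091250)^72 = 1.92325786 and (1+0.0091250)^57 = 1.67827464, so the balance is 10,000 × (1.92325786 − 1.67827464) / (1.92325786 − 1) = $2,653.46.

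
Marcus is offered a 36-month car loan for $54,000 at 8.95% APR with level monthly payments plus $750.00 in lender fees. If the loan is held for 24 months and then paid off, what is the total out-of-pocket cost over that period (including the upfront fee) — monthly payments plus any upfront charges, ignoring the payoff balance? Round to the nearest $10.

Monthly rate = 8.95%/12 = 0.0074583; payment = 54,000 × 0.0074583 / (1 − (1+0.0074583)^−36) = $1,715.93.
Total outlay = 24 × $1,715.93 + $750.00 = $41,932.32.

$41,930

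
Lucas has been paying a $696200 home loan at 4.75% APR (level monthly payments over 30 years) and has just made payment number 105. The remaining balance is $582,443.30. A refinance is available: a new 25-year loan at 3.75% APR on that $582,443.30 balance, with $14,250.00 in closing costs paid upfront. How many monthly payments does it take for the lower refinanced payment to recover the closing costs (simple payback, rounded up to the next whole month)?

Current payment = 696,200 × 4.75%/12 / (1 − (1+0.0039583)^−360) = $3,631.71.
Refinanced payment = 582,443.30 × 0.0031250 / (1 − (1+0.0031250)^−300) = $2,994.52.
Monthly savings = $3,631.71 − $2,994.52 = $637.19.
Break-even = $14,250.00 / $637.19 = 22.36 → 23 months.

23 months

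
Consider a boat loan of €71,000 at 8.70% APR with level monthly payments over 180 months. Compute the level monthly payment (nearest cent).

€707.51

Monthly rate = 8.7%/12 = 0.0072500; payment = 71,000 × 0.0072500 / (1 − (1+0.0072500)^−180) = €707.51.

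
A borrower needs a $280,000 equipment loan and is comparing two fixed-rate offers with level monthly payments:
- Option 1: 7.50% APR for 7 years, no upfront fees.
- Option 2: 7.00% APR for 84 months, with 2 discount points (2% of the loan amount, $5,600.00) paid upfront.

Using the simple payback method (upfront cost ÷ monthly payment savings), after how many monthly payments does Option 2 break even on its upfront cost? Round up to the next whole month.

Option 1: at 7.50% the monthly rate is 0.0062500, so the payment is 280,000 × 0.0062500 / (1 − 1.0062500^−84) = $4,294.72.
Option 2: monthly rate = 7%/12 = 0.0058333; payment = 280,000 × 0.0058333 / (1 − (1+0.0058333)^−84) = $4,225.95.
Monthly savings = $4,294.72 − $4,225.95 = $68.77.
Break-even = $5,600.00 / $68.77 = 81.43 → 82 months.

82 months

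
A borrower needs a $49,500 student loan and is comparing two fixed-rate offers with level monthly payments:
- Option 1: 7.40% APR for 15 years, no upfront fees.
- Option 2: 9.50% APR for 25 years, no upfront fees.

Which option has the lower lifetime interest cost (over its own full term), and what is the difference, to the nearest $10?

Option 1 by $47,650

Option 1: monthly rate = 7.4%/12 = 0.0061667; payment = 49,500 × 0.0061667 / (1 − (1+0.0061667)^−180) = $456.06.
Total interest on Option 1 = 180 × $456.06 − $49,500 = $32,590.80.
Option 2: monthly rate = 9.5%/12 = 0.0079167; payment = 49,500 × 0.0079167 / (1 − (1+0.0079167)^−300) = $432.48.
Total interest on Option 2 = 300 × $432.48 − $49,500 = $80,244.00.
Option 1 is lower by $47,653.20.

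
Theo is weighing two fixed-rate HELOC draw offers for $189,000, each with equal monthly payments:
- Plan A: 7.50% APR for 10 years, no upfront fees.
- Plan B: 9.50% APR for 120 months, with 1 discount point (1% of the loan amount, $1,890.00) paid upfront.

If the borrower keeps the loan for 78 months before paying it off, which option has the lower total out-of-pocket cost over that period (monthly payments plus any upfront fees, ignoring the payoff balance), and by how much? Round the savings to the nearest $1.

Plan A: monthly rate = 7.5%/12 = 0.0062500; payment = 189,000 × 0.0062500 / (1 − (1+0.0062500)^−120) = $2,243.46.
Plan B: monthly rate = 9.5%/12 = 0.0079167; payment = 189,000 × 0.0079167 / (1 − (1+0.0079167)^−120) = $2,445.61.
Over 78 months: Plan A costs 78 × $2,243.46 = $174,989.88; Plan B costs 78 × $2,445.61 + $1,890.00 = $192,647.58.
Plan A is cheaper by $192,647.58 − $174,989.88 = $17,657.70.

Plan A by $17,658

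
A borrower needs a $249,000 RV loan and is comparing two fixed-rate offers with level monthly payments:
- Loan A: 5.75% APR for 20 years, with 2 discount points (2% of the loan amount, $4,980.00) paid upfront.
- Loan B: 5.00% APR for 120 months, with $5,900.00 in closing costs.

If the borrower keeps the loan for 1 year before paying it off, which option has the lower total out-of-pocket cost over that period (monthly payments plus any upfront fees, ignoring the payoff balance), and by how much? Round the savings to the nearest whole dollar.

Loan A by $11,634

Loan A: at 5.75% the monthly rate is 0.0047917, so the payment is 249,000 × 0.0047917 / (1 − 1.0047917^−240) = $1,748.19.
Loan B: monthly rate = 5%/12 = 0.0041667; payment = 249,000 × 0.0041667 / (1 − (1+0.0041667)^−120) = $2,641.03.
Over 12 months: Loan A costs 12 × $1,748.19 + $4,980.00 = $25,958.28; Loan B costs 12 × $2,641.03 + $5,900.00 = $37,592.36.
Loan A is cheaper by $37,592.36 − $25,958.28 = $11,634.08.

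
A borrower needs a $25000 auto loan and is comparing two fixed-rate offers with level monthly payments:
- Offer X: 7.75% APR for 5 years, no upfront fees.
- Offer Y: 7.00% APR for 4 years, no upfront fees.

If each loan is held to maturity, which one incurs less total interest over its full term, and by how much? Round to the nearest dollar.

Offer X: monthly rate = 7.75%/12 = 0.0064583; payment = 25,000 × 0.0064583 / (1 − (1+0.0064583)^−60) = $503.92.
Total interest on Offer X = 60 × $503.92 − $25,000 = $5,235.20.
Offer Y: monthly rate = 7%/12 = 0.0058333; payment = 25,000 × 0.0058333 / (1 − (1+0.0058333)^−48) = $598.66.
Total interest on Offer Y = 48 × $598.66 − $25,000 = $3,735.68.
Offer Y is lower by $1,499.52.

Offer Y by $1,500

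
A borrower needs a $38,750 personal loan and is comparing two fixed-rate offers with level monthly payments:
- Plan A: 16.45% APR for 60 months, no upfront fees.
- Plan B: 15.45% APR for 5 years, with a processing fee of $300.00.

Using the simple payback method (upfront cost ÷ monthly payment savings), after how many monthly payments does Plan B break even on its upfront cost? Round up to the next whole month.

Plan A: monthly rate = 16.45%/12 = 0.0137083; payment = 38,750 × 0.0137083 / (1 − (1+0.0137083)^−60) = $951.61.
Plan B: at 15.45% the monthly rate is 0.0128750, so the payment is 38,750 × 0.0128750 / (1 − 1.0128750^−60) = $931.04.
Monthly savings = $951.61 − $931.04 = $20.57.
Break-even = $300.00 / $20.57 = 14.58 → 15 months.

15 months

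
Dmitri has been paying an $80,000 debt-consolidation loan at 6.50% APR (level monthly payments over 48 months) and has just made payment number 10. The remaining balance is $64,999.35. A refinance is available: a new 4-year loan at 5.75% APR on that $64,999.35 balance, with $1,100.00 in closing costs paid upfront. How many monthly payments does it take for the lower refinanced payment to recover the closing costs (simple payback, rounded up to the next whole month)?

3 months

Current payment = 80,000 × 6.5%/12 / (1 − (1+0.0054167)^−48) = $1,897.20.
Refinanced payment = 64,999.35 × 0.0047917 / (1 − (1+0.0047917)^−48) = $1,519.07.
Monthly savings = $1,897.20 − $1,519.07 = $378.13.
Break-even = $1,100.00 / $378.13 = 2.91 → 3 months.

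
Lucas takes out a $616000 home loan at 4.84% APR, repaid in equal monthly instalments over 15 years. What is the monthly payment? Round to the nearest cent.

$4,820.10

Monthly rate = 4.84%/12 = 0.0040333; payment = 616,000 × 0.0040333 / (1 − (1+0.0040333)^−180) = $4,820.10.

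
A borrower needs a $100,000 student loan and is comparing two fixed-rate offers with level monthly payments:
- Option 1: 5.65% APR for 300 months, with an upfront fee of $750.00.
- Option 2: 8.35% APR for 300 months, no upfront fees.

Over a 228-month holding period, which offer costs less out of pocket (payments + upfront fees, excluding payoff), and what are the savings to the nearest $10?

Option 1: at 5.65% the monthly rate is 0.0047083, so the payment is 100,000 × 0.0047083 / (1 − 1.0047083^−300) = $623.08.
Option 2: at 8.35% the monthly rate is 0.0069583, so the payment is 100,000 × 0.0069583 / (1 − 1.0069583^−300) = $795.14.
Over 228 months: Option 1 costs 228 × $623.08 + $750.00 = $142,812.24; Option 2 costs 228 × $795.14 = $181,291.92.
Option 1 is cheaper by $181,291.92 − $142,812.24 = $38,479.68.

Option 1 by $38,480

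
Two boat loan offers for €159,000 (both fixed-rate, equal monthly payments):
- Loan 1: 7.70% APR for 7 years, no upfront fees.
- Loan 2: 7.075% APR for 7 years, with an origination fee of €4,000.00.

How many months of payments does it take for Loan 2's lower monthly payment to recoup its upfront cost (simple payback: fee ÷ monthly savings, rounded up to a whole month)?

Loan 1: monthly rate = 7.7%/12 = 0.0064167; payment = 159,000 × 0.0064167 / (1 − (1+0.0064167)^−84) = €2,454.51.
Loan 2: monthly rate = 7.075%/12 = 0.0058958; payment = 159,000 × 0.0058958 / (1 − (1+0.0058958)^−84) = €2,405.57.
Monthly savings = €2,454.51 − €2,405.57 = €48.94.
Break-even = €4,000.00 / €48.94 = 81.73 → 82 months.

82 months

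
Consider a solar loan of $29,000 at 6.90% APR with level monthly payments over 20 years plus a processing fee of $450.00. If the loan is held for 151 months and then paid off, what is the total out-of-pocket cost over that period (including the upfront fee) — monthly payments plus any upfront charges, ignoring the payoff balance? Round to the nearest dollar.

$34,138

Monthly rate = 6.9%/12 = 0.0057500; payment = 29,000 × 0.0057500 / (1 − (1+0.0057500)^−240) = $223.10.
Total outlay = 151 × $223.10 + $450.00 = $34,138.10.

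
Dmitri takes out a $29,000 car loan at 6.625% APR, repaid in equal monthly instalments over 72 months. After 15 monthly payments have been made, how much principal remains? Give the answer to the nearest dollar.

$23,868

With monthly rate i = 6.625%/12 = 0.0055208, the balance after k of n payments is P · [(1+i)^n − (1+i)^k] / [(1+i)^n − 1].
(1+0.0055208)^72 = 1.48647383 and (1+0.0055208)^15 = 1.08609071, so the balance is 29,000 × (1.48647383 − 1.08609071) / (1.48647383 − 1) = $23,867.90.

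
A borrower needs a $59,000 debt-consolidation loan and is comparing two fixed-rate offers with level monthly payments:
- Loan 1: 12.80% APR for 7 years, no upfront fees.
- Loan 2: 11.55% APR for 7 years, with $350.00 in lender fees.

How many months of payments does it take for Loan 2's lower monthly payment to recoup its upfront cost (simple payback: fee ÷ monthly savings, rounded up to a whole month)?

9 months

Loan 1: at 12.80% the monthly rate is 0.0106667, so the payment is 59,000 × 0.0106667 / (1 − 1.0106667^−84) = $1,066.92.
Loan 2: monthly rate = 11.55%/12 = 0.0096250; payment = 59,000 × 0.0096250 / (1 − (1+0.0096250)^−84) = $1,027.37.
Monthly savings = $1,066.92 − $1,027.37 = $39.55.
Break-even = $350.00 / $39.55 = 8.85 → 9 months.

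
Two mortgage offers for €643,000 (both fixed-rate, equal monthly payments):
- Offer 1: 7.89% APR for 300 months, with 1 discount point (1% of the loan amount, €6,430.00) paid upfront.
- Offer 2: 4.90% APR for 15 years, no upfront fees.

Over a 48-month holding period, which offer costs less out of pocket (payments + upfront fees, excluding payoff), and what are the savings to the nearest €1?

Offer 1 by €67

Offer 1: at 7.89% the monthly rate is 0.0065750, so the payment is 643,000 × 0.0065750 / (1 − 1.0065750^−300) = €4,916.01.
Offer 2: monthly rate = 4.9%/12 = 0.0040833; payment = 643,000 × 0.0040833 / (1 − (1+0.0040833)^−180) = €5,051.37.
Over 48 months: Offer 1 costs 48 × €4,916.01 + €6,430.00 = €242,398.48; Offer 2 costs 48 × €5,051.37 = €242,465.76.
Offer 1 is cheaper by €242,465.76 − €242,398.48 = €67.28.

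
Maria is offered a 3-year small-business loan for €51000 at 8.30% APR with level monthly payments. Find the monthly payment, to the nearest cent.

€1,605.22

At 8.30% the monthly rate is 0.0069167, so the payment is 51,000 × 0.0069167 / (1 − 1.0069167^−36) = €1,605.22.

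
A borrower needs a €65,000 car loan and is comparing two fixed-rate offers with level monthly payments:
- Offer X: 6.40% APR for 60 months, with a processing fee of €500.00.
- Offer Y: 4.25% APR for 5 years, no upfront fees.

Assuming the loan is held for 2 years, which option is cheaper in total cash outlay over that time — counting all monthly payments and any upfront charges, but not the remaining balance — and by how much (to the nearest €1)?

Offer X: monthly rate = 6.4%/12 = 0.0053333; payment = 65,000 × 0.0053333 / (1 − (1+0.0053333)^−60) = €1,268.76.
Offer Y: at 4.25% the monthly rate is 0.0035417, so the payment is 65,000 × 0.0035417 / (1 − 1.0035417^−60) = €1,204.42.
Over 24 months: Offer X costs 24 × €1,268.76 + €500.00 = €30,950.24; Offer Y costs 24 × €1,204.42 = €28,906.08.
Offer Y is cheaper by €30,950.24 − €28,906.08 = €2,044.16.

Offer Y by €2,044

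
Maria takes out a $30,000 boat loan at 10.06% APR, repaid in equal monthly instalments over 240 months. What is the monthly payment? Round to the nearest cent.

Monthly rate = 10.06%/12 = 0.0083833; payment = 30,000 × 0.0083833 / (1 − (1+0.0083833)^−240) = $290.70.

$290.70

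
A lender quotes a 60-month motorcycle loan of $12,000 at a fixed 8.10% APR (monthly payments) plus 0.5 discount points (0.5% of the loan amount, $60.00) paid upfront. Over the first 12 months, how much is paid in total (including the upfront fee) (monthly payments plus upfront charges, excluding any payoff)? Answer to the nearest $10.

$2,990

At 8.10% the monthly rate is 0.0067500, so the payment is 12,000 × 0.0067500 / (1 − 1.0067500^−60) = $243.89.
Total outlay = 12 × $243.89 + $60.00 = $2,986.68.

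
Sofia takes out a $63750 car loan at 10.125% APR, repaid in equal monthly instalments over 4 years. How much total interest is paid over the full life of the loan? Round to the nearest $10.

$14,040

Monthly rate = 10.125%/12 = 0.0084375; payment = 63,750 × 0.0084375 / (1 − (1+0.0084375)^−48) = $1,620.69.
Total paid = 48 × $1,620.69 = $77,793.12; interest = $77,793.12 − $63,750 = $14,043.12.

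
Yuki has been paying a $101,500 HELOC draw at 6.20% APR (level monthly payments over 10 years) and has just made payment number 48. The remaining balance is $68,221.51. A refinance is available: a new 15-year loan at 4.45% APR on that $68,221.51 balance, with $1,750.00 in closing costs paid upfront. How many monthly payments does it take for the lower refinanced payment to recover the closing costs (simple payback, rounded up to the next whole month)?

3 months

Current payment = 101,500 × 6.2%/12 / (1 − (1+0.0051667)^−120) = $1,137.08.
Refinanced payment = 68,221.51 × 0.0037083 / (1 − (1+0.0037083)^−180) = $520.15.
Monthly savings = $1,137.08 − $520.15 = $616.93.
Break-even = $1,750.00 / $616.93 = 2.84 → 3 months.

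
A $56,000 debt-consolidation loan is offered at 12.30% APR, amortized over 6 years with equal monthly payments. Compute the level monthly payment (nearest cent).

$1,103.57

Monthly rate = 12.3%/12 = 0.0102500; payment = 56,000 × 0.0102500 / (1 − (1+0.0102500)^−72) = $1,103.57.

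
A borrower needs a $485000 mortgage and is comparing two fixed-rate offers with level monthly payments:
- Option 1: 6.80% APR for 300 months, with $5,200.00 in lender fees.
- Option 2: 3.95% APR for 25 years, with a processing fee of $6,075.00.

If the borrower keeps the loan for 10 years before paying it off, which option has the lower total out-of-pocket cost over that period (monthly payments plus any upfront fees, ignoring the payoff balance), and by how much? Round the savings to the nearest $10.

Option 2 by $97,480

Option 1: monthly rate = 6.8%/12 = 0.0056667; payment = 485,000 × 0.0056667 / (1 − (1+0.0056667)^−300) = $3,366.25.
Option 2: monthly rate = 3.95%/12 = 0.0032917; payment = 485,000 × 0.0032917 / (1 − (1+0.0032917)^−300) = $2,546.64.
Over 120 months: Option 1 costs 120 × $3,366.25 + $5,200.00 = $409,150.00; Option 2 costs 120 × $2,546.64 + $6,075.00 = $311,671.80.
Option 2 is cheaper by $409,150.00 − $311,671.80 = $97,478.20.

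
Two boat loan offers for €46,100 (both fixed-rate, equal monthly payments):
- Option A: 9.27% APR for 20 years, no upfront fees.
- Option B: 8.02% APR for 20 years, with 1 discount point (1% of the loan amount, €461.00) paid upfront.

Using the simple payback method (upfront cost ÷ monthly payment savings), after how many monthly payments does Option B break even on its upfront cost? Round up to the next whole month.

13 months

Option A: monthly rate = 9.27%/12 = 0.0077250; payment = 46,100 × 0.0077250 / (1 − (1+0.0077250)^−240) = €422.81.
Option B: monthly rate = 8.02%/12 = 0.0066833; payment = 46,100 × 0.0066833 / (1 − (1+0.0066833)^−240) = €386.17.
Monthly savings = €422.81 − €386.17 = €36.64.
Break-even = €461.00 / €36.64 = 12.58 → 13 months.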